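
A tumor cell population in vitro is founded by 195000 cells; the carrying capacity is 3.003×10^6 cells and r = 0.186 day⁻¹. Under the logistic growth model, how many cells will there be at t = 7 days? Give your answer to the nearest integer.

A = (K − N₀)/N₀ = (3.003×10^6 − 195000)/195000 = 14.4.
N(t) = K/(1 + A·e^(−rt)) = 3.003×10^6/(1 + 14.4×e^(−0.186×7)).
e^(−1.302) = 0.27199; denominator = 1 + 14.4×0.27199 = 4.9166.
N = 3.003×10^6/4.9166 = 610786.

610786 cells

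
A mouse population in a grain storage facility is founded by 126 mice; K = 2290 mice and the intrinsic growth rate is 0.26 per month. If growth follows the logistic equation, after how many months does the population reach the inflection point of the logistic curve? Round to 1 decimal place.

10.9 months

Logistic growth is fastest at N = K/2 = 1145.
A = (K − N₀)/N₀ = 17.175. Set K/(1 + A·e^(−rt)) = K/2 → A·e^(−rt) = 1.
e^(−0.26t) = 1/17.175 = 0.0582255, so t = ln(17.175)/0.26 = 2.8434/0.26 = 10.936.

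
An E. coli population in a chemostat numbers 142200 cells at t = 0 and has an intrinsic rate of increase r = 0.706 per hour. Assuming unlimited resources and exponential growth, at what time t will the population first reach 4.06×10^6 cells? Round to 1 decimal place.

4.7 hours

Set N₀·e^(rt) = 4.06×10^6: e^(0.706·t) = 4.06×10^6/142200 = 28.551.
0.706·t = ln(28.551) = 3.3517, so t = 3.3517/0.706 = 4.7475.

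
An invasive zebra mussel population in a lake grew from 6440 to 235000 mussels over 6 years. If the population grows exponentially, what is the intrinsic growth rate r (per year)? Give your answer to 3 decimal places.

0.600 per year

From N(t) = N₀·e^(rt): e^(r·6) = 235000/6440 = 36.491.
r·6 = ln(36.491) = 3.5971, so r = 3.5971/6 = 0.59951.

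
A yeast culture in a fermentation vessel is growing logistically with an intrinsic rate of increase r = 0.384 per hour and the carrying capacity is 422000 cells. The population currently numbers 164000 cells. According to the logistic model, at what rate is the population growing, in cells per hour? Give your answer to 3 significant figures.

dN/dt = rN(1 − N/K) = 0.384 × 164000 × (1 − 164000/422000).
1 − 164000/422000 = 0.61137; dN/dt = 0.384 × 164000 × 0.61137 = 38502.

38500 cells per hour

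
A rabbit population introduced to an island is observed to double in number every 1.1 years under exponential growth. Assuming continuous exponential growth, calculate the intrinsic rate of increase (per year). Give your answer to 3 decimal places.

r = ln(2)/t_d = 0.6931/1.1 = 0.63013.

0.630 per year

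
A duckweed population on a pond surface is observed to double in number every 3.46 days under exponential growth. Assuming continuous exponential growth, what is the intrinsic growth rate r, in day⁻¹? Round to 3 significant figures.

r = ln(2)/t_d = 0.6931/3.46 = 0.20033.

0.200 per day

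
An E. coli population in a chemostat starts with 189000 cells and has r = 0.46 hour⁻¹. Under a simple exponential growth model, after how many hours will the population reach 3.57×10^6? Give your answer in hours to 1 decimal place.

Set N₀·e^(rt) = 3.57×10^6: e^(0.46·t) = 3.57×10^6/189000 = 18.889.
0.46·t = ln(18.889) = 2.9386, so t = 2.9386/0.46 = 6.3882.

6.4 hours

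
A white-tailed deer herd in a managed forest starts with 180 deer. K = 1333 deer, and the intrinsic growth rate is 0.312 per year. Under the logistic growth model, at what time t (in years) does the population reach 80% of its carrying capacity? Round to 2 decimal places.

A = (K − N₀)/N₀ = (1333 − 180)/180 = 6.4056.
Solve 1333/(1 + 6.4056·e^(−0.312t)) = 1066.4: 1 + 6.4056·e^(−0.312t) = 1.25, so e^(−0.312t) = 0.0390286.
−0.312·t = ln(0.0390286) = -3.2435, so t = 3.2435/0.312 = 10.396.

10.40 years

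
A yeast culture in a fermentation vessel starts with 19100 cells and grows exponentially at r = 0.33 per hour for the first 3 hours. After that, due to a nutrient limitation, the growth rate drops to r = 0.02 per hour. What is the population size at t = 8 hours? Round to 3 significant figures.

56800 cells

Phase 1: N(3) = 19100·e^(0.33×3) = 19100·e^0.99 = 51402.6.
Phase 2 runs for 8 − 3 = 5 hours at r = 0.02.
N(8) = 51402.6·e^(0.02×5) = 51402.6·e^0.1 = 56808.6.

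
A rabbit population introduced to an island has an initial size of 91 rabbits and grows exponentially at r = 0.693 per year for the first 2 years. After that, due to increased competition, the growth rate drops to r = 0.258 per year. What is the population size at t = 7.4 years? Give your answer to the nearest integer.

Phase 1: N(2) = 91·e^(0.693×2) = 91·e^1.386 = 363.893.
Phase 2 runs for 7.4 − 2 = 5.4 years at r = 0.258.
N(7.4) = 363.893·e^(0.258×5.4) = 363.893·e^1.393 = 1465.66.

1466 rabbits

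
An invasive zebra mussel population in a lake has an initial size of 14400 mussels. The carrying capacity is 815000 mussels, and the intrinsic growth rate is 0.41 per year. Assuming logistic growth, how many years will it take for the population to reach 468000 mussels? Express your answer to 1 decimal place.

10.5 years

A = (K − N₀)/N₀ = (815000 − 14400)/14400 = 55.597.
Solve 815000/(1 + 55.597·e^(−0.41t)) = 468000: 1 + 55.597·e^(−0.41t) = 1.7415, so e^(−0.41t) = 0.0133362.
−0.41·t = ln(0.0133362) = -4.3173, so t = 4.3173/0.41 = 10.53.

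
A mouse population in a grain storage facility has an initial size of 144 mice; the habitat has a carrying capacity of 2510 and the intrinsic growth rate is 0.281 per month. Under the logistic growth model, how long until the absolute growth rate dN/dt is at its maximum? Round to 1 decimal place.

Logistic growth is fastest at N = K/2 = 1255.
A = (K − N₀)/N₀ = 16.431. Set K/(1 + A·e^(−rt)) = K/2 → A·e^(−rt) = 1.
e^(−0.281t) = 1/16.431 = 0.0608622, so t = ln(16.431)/0.281 = 2.7991/0.281 = 9.9614.

10.0 months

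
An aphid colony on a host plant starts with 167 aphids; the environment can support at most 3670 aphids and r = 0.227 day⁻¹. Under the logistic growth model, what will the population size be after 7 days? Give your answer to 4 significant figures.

A = (K − N₀)/N₀ = (3670 − 167)/167 = 20.976.
N(t) = K/(1 + A·e^(−rt)) = 3670/(1 + 20.976×e^(−0.227×7)).
e^(−1.589) = 0.20413; denominator = 1 + 20.976×0.20413 = 5.2818.
N = 3670/5.2818 = 694.835.

694.8 aphids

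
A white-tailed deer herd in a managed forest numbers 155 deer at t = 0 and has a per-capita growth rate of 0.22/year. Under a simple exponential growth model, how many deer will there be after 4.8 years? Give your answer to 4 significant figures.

N(t) = N₀·e^(rt) = 155 × e^(0.22×4.8) = 155 × e^1.056.
e^1.056 ≈ 2.8748, so N ≈ 155 × 2.8748 = 445.602.

445.6 deer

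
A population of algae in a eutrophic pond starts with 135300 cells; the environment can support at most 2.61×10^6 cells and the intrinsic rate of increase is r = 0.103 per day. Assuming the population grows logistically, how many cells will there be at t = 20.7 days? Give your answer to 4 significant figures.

823600 cells

A = (K − N₀)/N₀ = (2.61×10^6 − 135300)/135300 = 18.29.
N(t) = K/(1 + A·e^(−rt)) = 2.61×10^6/(1 + 18.29×e^(−0.103×20.7)).
e^(−2.132) = 0.11859; denominator = 1 + 18.29×0.11859 = 3.169.
N = 2.61×10^6/3.169 = 823596.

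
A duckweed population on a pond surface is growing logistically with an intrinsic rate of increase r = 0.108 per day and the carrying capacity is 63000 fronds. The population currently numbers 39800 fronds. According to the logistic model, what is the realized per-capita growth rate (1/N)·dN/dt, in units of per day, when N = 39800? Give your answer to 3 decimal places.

0.040 per day

(1/N)·dN/dt = r(1 − N/K) = 0.108 × (1 − 39800/63000).
= 0.108 × 0.36825 = 0.039771.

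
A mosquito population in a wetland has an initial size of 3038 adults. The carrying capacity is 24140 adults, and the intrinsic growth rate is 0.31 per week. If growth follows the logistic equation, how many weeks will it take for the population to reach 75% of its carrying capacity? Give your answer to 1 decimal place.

A = (K − N₀)/N₀ = (24140 − 3038)/3038 = 6.946.
Solve 24140/(1 + 6.946·e^(−0.31t)) = 18105: 1 + 6.946·e^(−0.31t) = 1.3333, so e^(−0.31t) = 0.0479891.
−0.31·t = ln(0.0479891) = -3.0368, so t = 3.0368/0.31 = 9.7961.

9.8 weeks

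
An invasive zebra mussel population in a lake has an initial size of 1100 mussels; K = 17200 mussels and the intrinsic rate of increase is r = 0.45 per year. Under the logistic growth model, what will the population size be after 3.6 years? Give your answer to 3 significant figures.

A = (K − N₀)/N₀ = (17200 − 1100)/1100 = 14.636.
N(t) = K/(1 + A·e^(−rt)) = 17200/(1 + 14.636×e^(−0.45×3.6)).
e^(−1.62) = 0.1979; denominator = 1 + 14.636×0.1979 = 3.8965.
N = 17200/3.8965 = 4414.2.

4410 mussels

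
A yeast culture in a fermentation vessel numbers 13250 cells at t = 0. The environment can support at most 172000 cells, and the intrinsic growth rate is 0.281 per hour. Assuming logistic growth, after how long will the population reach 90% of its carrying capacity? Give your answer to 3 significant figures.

16.7 hours

A = (K − N₀)/N₀ = (172000 − 13250)/13250 = 11.981.
Solve 172000/(1 + 11.981·e^(−0.281t)) = 154800: 1 + 11.981·e^(−0.281t) = 1.1111, so e^(−0.281t) = 0.00927384.
−0.281·t = ln(0.00927384) = -4.6806, so t = 4.6806/0.281 = 16.657.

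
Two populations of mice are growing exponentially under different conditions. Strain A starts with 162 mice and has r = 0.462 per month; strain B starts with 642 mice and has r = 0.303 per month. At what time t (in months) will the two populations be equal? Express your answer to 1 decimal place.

8.7 months

Set 162·e^(0.462t) = 642·e^(0.303t).
e^((0.462 − 0.303)t) = 642/162 → e^(0.159·t) = 3.963.
0.159·t = ln(3.963) = 1.377, so t = 1.377/0.159 = 8.6603.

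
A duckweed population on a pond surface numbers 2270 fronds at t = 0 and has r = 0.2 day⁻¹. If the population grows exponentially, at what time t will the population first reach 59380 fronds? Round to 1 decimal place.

Set N₀·e^(rt) = 59380: e^(0.2·t) = 59380/2270 = 26.159.
0.2·t = ln(26.159) = 3.2642, so t = 3.2642/0.2 = 16.321.

16.3 days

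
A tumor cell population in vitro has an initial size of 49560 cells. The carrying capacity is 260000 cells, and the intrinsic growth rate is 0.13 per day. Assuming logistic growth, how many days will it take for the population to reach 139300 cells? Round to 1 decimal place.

12.2 days

A = (K − N₀)/N₀ = (260000 − 49560)/49560 = 4.2462.
Solve 260000/(1 + 4.2462·e^(−0.13t)) = 139300: 1 + 4.2462·e^(−0.13t) = 1.8665, so e^(−0.13t) = 0.204061.
−0.13·t = ln(0.204061) = -1.5893, so t = 1.5893/0.13 = 12.226.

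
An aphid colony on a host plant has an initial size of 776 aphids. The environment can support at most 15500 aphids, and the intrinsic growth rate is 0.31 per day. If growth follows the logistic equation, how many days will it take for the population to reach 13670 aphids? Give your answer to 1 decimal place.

16.0 days

A = (K − N₀)/N₀ = (15500 − 776)/776 = 18.974.
Solve 15500/(1 + 18.974·e^(−0.31t)) = 13670: 1 + 18.974·e^(−0.31t) = 1.1339, so e^(−0.31t) = 0.00705535.
−0.31·t = ln(0.00705535) = -4.954, so t = 4.954/0.31 = 15.981.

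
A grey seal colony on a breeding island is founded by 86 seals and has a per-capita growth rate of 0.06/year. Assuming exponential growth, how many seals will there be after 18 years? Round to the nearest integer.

N(t) = N₀·e^(rt) = 86 × e^(0.06×18) = 86 × e^1.08.
e^1.08 ≈ 2.9447, so N ≈ 86 × 2.9447 = 253.242.

253 seals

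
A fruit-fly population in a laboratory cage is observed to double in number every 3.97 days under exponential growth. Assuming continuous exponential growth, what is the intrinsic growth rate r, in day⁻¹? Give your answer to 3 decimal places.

0.175 per day

r = ln(2)/t_d = 0.6931/3.97 = 0.1746.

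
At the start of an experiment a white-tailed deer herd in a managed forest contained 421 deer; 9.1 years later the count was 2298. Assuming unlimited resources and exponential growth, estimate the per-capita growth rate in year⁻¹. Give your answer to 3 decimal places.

0.187 per year

From N(t) = N₀·e^(rt): e^(r·9.1) = 2298/421 = 5.4584.
r·9.1 = ln(5.4584) = 1.6972, so r = 1.6972/9.1 = 0.1865.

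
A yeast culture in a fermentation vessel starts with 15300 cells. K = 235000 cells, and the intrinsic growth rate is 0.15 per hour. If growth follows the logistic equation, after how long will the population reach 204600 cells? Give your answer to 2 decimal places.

A = (K − N₀)/N₀ = (235000 − 15300)/15300 = 14.359.
Solve 235000/(1 + 14.359·e^(−0.15t)) = 204600: 1 + 14.359·e^(−0.15t) = 1.1486, so e^(−0.15t) = 0.0103474.
−0.15·t = ln(0.0103474) = -4.571, so t = 4.571/0.15 = 30.473.

30.47 hours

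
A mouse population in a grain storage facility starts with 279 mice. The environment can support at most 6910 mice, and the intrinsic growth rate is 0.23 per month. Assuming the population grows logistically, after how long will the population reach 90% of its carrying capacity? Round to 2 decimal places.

A = (K − N₀)/N₀ = (6910 − 279)/279 = 23.767.
Solve 6910/(1 + 23.767·e^(−0.23t)) = 6219: 1 + 23.767·e^(−0.23t) = 1.1111, so e^(−0.23t) = 0.00467501.
−0.23·t = ln(0.00467501) = -5.3655, so t = 5.3655/0.23 = 23.328.

23.33 months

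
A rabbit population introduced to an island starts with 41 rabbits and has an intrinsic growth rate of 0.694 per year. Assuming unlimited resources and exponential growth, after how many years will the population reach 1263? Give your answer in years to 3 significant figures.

Set N₀·e^(rt) = 1263: e^(0.694·t) = 1263/41 = 30.805.
0.694·t = ln(30.805) = 3.4277, so t = 3.4277/0.694 = 4.939.

4.94 years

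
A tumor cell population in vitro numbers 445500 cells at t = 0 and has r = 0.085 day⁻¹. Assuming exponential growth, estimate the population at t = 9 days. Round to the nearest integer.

957377 cells

N(t) = N₀·e^(rt) = 445500 × e^(0.085×9) = 445500 × e^0.765.
e^0.765 ≈ 2.149, so N ≈ 445500 × 2.149 = 957377.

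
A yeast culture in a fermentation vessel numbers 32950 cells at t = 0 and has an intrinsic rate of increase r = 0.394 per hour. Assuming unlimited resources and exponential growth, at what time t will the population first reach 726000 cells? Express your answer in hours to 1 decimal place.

Set N₀·e^(rt) = 726000: e^(0.394·t) = 726000/32950 = 22.033.
0.394·t = ln(22.033) = 3.0926, so t = 3.0926/0.394 = 7.8491.

7.8 hours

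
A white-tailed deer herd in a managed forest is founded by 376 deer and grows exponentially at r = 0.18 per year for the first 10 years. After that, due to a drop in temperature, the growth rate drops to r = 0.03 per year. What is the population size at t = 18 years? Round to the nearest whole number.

2892 deer

Phase 1: N(10) = 376·e^(0.18×10) = 376·e^1.8 = 2274.67.
Phase 2 runs for 18 − 10 = 8 years at r = 0.03.
N(18) = 2274.67·e^(0.03×8) = 2274.67·e^0.24 = 2891.67.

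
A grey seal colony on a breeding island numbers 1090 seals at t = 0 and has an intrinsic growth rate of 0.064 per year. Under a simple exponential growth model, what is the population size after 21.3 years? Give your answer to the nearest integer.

N(t) = N₀·e^(rt) = 1090 × e^(0.064×21.3) = 1090 × e^1.363.
e^1.363 ≈ 3.9087, so N ≈ 1090 × 3.9087 = 4260.46.

4260 seals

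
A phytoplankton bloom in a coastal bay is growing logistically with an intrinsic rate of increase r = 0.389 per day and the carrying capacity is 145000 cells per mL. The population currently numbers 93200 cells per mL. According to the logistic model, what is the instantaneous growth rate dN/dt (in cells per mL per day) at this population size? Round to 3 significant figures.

13000 cells per mL per day

dN/dt = rN(1 − N/K) = 0.389 × 93200 × (1 − 93200/145000).
1 − 93200/145000 = 0.35724; dN/dt = 0.389 × 93200 × 0.35724 = 12952.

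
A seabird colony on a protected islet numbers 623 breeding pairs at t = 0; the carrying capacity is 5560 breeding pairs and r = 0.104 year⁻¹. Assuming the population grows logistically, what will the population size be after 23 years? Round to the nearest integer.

3224 breeding pairs

A = (K − N₀)/N₀ = (5560 − 623)/623 = 7.9246.
N(t) = K/(1 + A·e^(−rt)) = 5560/(1 + 7.9246×e^(−0.104×23)).
e^(−2.392) = 0.091447; denominator = 1 + 7.9246×0.091447 = 1.7247.
N = 5560/1.7247 = 3223.8.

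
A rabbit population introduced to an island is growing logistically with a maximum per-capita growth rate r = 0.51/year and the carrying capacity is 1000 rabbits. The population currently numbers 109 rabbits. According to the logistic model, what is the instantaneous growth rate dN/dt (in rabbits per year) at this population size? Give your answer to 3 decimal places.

dN/dt = rN(1 − N/K) = 0.51 × 109 × (1 − 109/1000).
1 − 109/1000 = 0.891; dN/dt = 0.51 × 109 × 0.891 = 49.531.

49.531 rabbits per year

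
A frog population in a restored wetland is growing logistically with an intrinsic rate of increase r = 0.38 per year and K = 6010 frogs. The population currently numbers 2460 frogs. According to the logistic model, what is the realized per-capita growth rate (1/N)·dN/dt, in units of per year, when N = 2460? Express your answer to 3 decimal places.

(1/N)·dN/dt = r(1 − N/K) = 0.38 × (1 − 2460/6010).
= 0.38 × 0.59068 = 0.22446.

0.224 per year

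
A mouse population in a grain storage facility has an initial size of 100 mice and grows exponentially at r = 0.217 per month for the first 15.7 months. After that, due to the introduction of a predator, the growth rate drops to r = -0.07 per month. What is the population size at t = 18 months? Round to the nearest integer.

Phase 1: N(15.7) = 100·e^(0.217×15.7) = 100·e^3.407 = 3017.16.
Phase 2 runs for 18 − 15.7 = 2.3 months at r = -0.07.
N(18) = 3017.16·e^(-0.07×2.3) = 3017.16·e^-0.161 = 2568.48.

2568 mice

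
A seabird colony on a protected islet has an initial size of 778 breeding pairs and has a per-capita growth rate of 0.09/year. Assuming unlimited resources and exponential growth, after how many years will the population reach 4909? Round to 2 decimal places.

Set N₀·e^(rt) = 4909: e^(0.09·t) = 4909/778 = 6.3098.
0.09·t = ln(6.3098) = 1.8421, so t = 1.8421/0.09 = 20.468.

20.47 years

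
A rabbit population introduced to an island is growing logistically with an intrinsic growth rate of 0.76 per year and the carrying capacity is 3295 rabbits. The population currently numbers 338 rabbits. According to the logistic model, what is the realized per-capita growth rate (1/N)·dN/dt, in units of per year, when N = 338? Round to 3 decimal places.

(1/N)·dN/dt = r(1 − N/K) = 0.76 × (1 − 338/3295).
= 0.76 × 0.89742 = 0.68204.

0.682 per year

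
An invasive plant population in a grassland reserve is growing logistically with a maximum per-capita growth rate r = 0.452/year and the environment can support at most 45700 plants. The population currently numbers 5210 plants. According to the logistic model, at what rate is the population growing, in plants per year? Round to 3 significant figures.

2090 plants per year

dN/dt = rN(1 − N/K) = 0.452 × 5210 × (1 − 5210/45700).
1 − 5210/45700 = 0.886; dN/dt = 0.452 × 5210 × 0.886 = 2086.4.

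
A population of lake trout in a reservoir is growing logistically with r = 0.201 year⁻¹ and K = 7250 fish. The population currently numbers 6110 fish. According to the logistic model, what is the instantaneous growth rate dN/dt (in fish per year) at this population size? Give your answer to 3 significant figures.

193 fish per year

dN/dt = rN(1 − N/K) = 0.201 × 6110 × (1 − 6110/7250).
1 − 6110/7250 = 0.15724; dN/dt = 0.201 × 6110 × 0.15724 = 193.11.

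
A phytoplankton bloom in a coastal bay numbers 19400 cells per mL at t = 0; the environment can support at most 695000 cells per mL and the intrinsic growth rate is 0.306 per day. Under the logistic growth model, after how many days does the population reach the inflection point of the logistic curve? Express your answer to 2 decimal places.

11.60 days

Logistic growth is fastest at N = K/2 = 347500.
A = (K − N₀)/N₀ = 34.825. Set K/(1 + A·e^(−rt)) = K/2 → A·e^(−rt) = 1.
e^(−0.306t) = 1/34.825 = 0.0287152, so t = ln(34.825)/0.306 = 3.5503/0.306 = 11.602.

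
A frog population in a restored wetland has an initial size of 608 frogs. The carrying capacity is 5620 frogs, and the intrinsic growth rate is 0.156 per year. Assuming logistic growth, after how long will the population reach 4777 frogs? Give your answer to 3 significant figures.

A = (K − N₀)/N₀ = (5620 − 608)/608 = 8.2434.
Solve 5620/(1 + 8.2434·e^(−0.156t)) = 4777: 1 + 8.2434·e^(−0.156t) = 1.1765, so e^(−0.156t) = 0.0214074.
−0.156·t = ln(0.0214074) = -3.844, so t = 3.844/0.156 = 24.641.

24.6 years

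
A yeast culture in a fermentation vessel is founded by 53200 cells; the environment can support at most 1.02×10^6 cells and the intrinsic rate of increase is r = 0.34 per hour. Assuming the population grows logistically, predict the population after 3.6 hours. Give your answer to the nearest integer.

160787 cells

A = (K − N₀)/N₀ = (1.02×10^6 − 53200)/53200 = 18.173.
N(t) = K/(1 + A·e^(−rt)) = 1.02×10^6/(1 + 18.173×e^(−0.34×3.6)).
e^(−1.224) = 0.29405; denominator = 1 + 18.173×0.29405 = 6.3438.
N = 1.02×10^6/6.3438 = 160787.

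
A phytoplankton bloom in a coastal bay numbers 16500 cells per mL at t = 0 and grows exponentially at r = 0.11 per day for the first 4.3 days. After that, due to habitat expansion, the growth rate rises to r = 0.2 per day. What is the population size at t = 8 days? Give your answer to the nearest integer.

Phase 1: N(4.3) = 16500·e^(0.11×4.3) = 16500·e^0.473 = 26479.2.
Phase 2 runs for 8 − 4.3 = 3.7 days at r = 0.2.
N(8) = 26479.2·e^(0.2×3.7) = 26479.2·e^0.74 = 55498.7.

55499 cells per mL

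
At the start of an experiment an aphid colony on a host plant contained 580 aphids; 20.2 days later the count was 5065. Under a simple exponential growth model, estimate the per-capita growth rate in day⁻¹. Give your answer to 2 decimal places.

From N(t) = N₀·e^(rt): e^(r·20.2) = 5065/580 = 8.7328.
r·20.2 = ln(8.7328) = 2.1671, so r = 2.1671/20.2 = 0.10728.

0.11 per day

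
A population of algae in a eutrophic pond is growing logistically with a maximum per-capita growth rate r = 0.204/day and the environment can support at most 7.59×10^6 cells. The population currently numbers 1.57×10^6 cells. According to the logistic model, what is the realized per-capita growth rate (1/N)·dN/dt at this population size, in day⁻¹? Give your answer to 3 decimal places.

0.162 per day

(1/N)·dN/dt = r(1 − N/K) = 0.204 × (1 − 1.57×10^6/7.59×10^6).
= 0.204 × 0.79315 = 0.1618.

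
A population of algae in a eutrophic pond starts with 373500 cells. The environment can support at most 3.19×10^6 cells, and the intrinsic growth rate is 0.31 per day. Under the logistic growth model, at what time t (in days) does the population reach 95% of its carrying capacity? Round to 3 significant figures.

A = (K − N₀)/N₀ = (3.19×10^6 − 373500)/373500 = 7.5408.
Solve 3.19×10^6/(1 + 7.5408·e^(−0.31t)) = 3.0305×10^6: 1 + 7.5408·e^(−0.31t) = 1.0526, so e^(−0.31t) = 0.00697955.
−0.31·t = ln(0.00697955) = -4.9648, so t = 4.9648/0.31 = 16.015.

16.0 days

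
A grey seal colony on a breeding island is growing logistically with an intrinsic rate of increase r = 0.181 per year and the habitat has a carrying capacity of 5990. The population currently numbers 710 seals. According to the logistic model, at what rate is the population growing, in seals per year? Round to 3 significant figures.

dN/dt = rN(1 − N/K) = 0.181 × 710 × (1 − 710/5990).
1 − 710/5990 = 0.88147; dN/dt = 0.181 × 710 × 0.88147 = 113.28.

113 seals per year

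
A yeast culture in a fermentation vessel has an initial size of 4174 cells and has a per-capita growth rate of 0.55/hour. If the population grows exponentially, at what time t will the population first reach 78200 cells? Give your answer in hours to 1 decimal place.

Set N₀·e^(rt) = 78200: e^(0.55·t) = 78200/4174 = 18.735.
0.55·t = ln(18.735) = 2.9304, so t = 2.9304/0.55 = 5.328.

5.3 hours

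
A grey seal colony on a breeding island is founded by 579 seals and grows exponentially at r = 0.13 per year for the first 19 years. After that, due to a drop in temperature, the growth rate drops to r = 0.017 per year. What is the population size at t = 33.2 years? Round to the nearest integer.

Phase 1: N(19) = 579·e^(0.13×19) = 579·e^2.47 = 6845.2.
Phase 2 runs for 33.2 − 19 = 14.2 years at r = 0.017.
N(33.2) = 6845.2·e^(0.017×14.2) = 6845.2·e^0.2414 = 8714.14.

8714 seals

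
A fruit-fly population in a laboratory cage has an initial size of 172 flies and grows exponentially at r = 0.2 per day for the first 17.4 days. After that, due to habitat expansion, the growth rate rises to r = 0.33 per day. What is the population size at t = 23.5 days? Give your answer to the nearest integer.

Phase 1: N(17.4) = 172·e^(0.2×17.4) = 172·e^3.48 = 5583.07.
Phase 2 runs for 23.5 − 17.4 = 6.1 days at r = 0.33.
N(23.5) = 5583.07·e^(0.33×6.1) = 5583.07·e^2.013 = 41793.4.

41793 flies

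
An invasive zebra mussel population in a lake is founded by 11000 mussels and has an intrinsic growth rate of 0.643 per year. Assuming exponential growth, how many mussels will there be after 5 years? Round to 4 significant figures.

273900 mussels

N(t) = N₀·e^(rt) = 11000 × e^(0.643×5) = 11000 × e^3.215.
e^3.215 ≈ 24.903, so N ≈ 11000 × 24.903 = 273936.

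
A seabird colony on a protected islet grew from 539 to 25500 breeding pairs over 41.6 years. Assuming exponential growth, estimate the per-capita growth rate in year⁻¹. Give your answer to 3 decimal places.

0.093 per year

From N(t) = N₀·e^(rt): e^(r·41.6) = 25500/539 = 47.31.
r·41.6 = ln(47.31) = 3.8567, so r = 3.8567/41.6 = 0.09271.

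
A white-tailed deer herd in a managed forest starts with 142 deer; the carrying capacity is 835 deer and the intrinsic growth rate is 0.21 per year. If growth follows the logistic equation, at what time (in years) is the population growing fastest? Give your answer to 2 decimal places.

7.55 years

Logistic growth is fastest at N = K/2 = 417.5.
A = (K − N₀)/N₀ = 4.8803. Set K/(1 + A·e^(−rt)) = K/2 → A·e^(−rt) = 1.
e^(−0.21t) = 1/4.8803 = 0.204906, so t = ln(4.8803)/0.21 = 1.5852/0.21 = 7.5486.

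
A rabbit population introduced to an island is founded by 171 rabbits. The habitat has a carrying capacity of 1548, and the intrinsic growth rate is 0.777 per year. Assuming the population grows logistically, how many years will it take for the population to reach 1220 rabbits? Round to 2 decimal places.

A = (K − N₀)/N₀ = (1548 − 171)/171 = 8.0526.
Solve 1548/(1 + 8.0526·e^(−0.777t)) = 1220: 1 + 8.0526·e^(−0.777t) = 1.2689, so e^(−0.777t) = 0.0333869.
−0.777·t = ln(0.0333869) = -3.3996, so t = 3.3996/0.777 = 4.3753.

4.38 years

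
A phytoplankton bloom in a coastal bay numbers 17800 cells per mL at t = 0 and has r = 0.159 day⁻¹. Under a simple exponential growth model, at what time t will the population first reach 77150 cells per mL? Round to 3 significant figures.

9.22 days

Set N₀·e^(rt) = 77150: e^(0.159·t) = 77150/17800 = 4.3343.
0.159·t = ln(4.3343) = 1.4666, so t = 1.4666/0.159 = 9.2236.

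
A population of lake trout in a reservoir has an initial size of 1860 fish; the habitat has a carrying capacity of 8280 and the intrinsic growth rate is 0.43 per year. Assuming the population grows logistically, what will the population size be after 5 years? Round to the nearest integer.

A = (K − N₀)/N₀ = (8280 − 1860)/1860 = 3.4516.
N(t) = K/(1 + A·e^(−rt)) = 8280/(1 + 3.4516×e^(−0.43×5)).
e^(−2.15) = 0.11648; denominator = 1 + 3.4516×0.11648 = 1.4021.
N = 8280/1.4021 = 5905.6.

5906 fish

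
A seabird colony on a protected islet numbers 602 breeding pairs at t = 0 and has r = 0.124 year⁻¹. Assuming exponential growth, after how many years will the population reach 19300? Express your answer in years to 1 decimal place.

Set N₀·e^(rt) = 19300: e^(0.124·t) = 19300/602 = 32.06.
0.124·t = ln(32.06) = 3.4676, so t = 3.4676/0.124 = 27.965.

28.0 years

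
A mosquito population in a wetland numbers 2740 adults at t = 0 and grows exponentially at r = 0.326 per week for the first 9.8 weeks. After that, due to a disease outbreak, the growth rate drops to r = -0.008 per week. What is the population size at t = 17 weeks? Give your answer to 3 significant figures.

Phase 1: N(9.8) = 2740·e^(0.326×9.8) = 2740·e^3.195 = 66870.5.
Phase 2 runs for 17 − 9.8 = 7.2 weeks at r = -0.008.
N(17) = 66870.5·e^(-0.008×7.2) = 66870.5·e^-0.0576 = 63127.6.

63100 adults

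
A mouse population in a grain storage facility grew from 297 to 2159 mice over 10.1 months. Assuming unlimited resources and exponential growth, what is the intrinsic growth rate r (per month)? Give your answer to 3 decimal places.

From N(t) = N₀·e^(rt): e^(r·10.1) = 2159/297 = 7.2694.
r·10.1 = ln(7.2694) = 1.9837, so r = 1.9837/10.1 = 0.1964.

0.196 per month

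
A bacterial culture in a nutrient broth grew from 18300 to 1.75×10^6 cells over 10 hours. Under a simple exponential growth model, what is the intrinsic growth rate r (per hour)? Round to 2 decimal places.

From N(t) = N₀·e^(rt): e^(r·10) = 1.75×10^6/18300 = 95.628.
r·10 = ln(95.628) = 4.5605, so r = 4.5605/10 = 0.45605.

0.46 per hour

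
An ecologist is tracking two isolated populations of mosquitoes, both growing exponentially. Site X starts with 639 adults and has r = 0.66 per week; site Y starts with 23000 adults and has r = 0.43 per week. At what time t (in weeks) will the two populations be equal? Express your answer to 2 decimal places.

Set 639·e^(0.66t) = 23000·e^(0.43t).
e^((0.66 − 0.43)t) = 23000/639 → e^(0.23·t) = 35.994.
0.23·t = ln(35.994) = 3.5833, so t = 3.5833/0.23 = 15.58.

15.58 weeks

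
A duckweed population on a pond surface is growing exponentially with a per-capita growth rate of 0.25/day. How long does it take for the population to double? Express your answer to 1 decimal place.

Doubling time t_d = ln(2)/r = 0.6931/0.25 = 2.7726.

2.8 days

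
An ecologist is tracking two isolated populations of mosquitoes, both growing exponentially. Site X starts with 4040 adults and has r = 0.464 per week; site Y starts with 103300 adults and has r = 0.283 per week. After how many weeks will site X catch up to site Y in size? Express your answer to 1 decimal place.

Set 4040·e^(0.464t) = 103300·e^(0.283t).
e^((0.464 − 0.283)t) = 103300/4040 → e^(0.181·t) = 25.569.
0.181·t = ln(25.569) = 3.2414, so t = 3.2414/0.181 = 17.908.

17.9 weeks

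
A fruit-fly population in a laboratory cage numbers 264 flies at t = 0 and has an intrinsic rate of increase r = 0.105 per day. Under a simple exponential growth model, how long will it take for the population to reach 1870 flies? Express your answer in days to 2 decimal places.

18.65 days

Set N₀·e^(rt) = 1870: e^(0.105·t) = 1870/264 = 7.0833.
0.105·t = ln(7.0833) = 1.9577, so t = 1.9577/0.105 = 18.645.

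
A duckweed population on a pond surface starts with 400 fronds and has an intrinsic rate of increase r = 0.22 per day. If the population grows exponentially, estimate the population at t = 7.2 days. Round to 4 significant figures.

N(t) = N₀·e^(rt) = 400 × e^(0.22×7.2) = 400 × e^1.584.
e^1.584 ≈ 4.8744, so N ≈ 400 × 4.8744 = 1949.77.

1950 fronds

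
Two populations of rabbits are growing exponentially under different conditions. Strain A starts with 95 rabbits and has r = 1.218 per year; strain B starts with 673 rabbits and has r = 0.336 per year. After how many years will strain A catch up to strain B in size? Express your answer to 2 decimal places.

2.22 years

Set 95·e^(1.218t) = 673·e^(0.336t).
e^((1.218 − 0.336)t) = 673/95 → e^(0.882·t) = 7.0842.
0.882·t = ln(7.0842) = 1.9579, so t = 1.9579/0.882 = 2.2198.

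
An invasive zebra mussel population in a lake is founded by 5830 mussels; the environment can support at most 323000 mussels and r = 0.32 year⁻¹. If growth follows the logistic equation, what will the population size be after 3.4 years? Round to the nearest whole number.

16712 mussels

A = (K − N₀)/N₀ = (323000 − 5830)/5830 = 54.403.
N(t) = K/(1 + A·e^(−rt)) = 323000/(1 + 54.403×e^(−0.32×3.4)).
e^(−1.088) = 0.33689; denominator = 1 + 54.403×0.33689 = 19.328.
N = 323000/19.328 = 16711.6.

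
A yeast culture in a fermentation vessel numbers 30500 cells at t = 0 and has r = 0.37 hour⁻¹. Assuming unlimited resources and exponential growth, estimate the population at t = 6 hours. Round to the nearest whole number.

280824 cells

N(t) = N₀·e^(rt) = 30500 × e^(0.37×6) = 30500 × e^2.22.
e^2.22 ≈ 9.2073, so N ≈ 30500 × 9.2073 = 280824.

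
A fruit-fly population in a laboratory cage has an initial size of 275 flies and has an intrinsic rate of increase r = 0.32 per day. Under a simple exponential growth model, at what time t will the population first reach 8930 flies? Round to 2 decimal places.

10.88 days

Set N₀·e^(rt) = 8930: e^(0.32·t) = 8930/275 = 32.473.
0.32·t = ln(32.473) = 3.4804, so t = 3.4804/0.32 = 10.876.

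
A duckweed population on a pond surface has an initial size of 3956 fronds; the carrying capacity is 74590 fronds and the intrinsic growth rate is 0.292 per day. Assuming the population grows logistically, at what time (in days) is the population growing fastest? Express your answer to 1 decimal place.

9.9 days

Logistic growth is fastest at N = K/2 = 37295.
A = (K − N₀)/N₀ = 17.855. Set K/(1 + A·e^(−rt)) = K/2 → A·e^(−rt) = 1.
e^(−0.292t) = 1/17.855 = 0.056007, so t = ln(17.855)/0.292 = 2.8823/0.292 = 9.8708.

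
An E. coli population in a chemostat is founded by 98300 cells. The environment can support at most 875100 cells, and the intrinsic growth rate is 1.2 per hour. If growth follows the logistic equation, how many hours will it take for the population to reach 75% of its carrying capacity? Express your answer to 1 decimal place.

2.6 hours

A = (K − N₀)/N₀ = (875100 − 98300)/98300 = 7.9023.
Solve 875100/(1 + 7.9023·e^(−1.2t)) = 656325: 1 + 7.9023·e^(−1.2t) = 1.3333, so e^(−1.2t) = 0.0421816.
−1.2·t = ln(0.0421816) = -3.1658, so t = 3.1658/1.2 = 2.6381.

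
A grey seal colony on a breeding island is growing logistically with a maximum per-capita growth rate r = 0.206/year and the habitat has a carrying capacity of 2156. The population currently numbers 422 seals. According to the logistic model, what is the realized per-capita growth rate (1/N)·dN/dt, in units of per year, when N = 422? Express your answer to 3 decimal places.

0.166 per year

(1/N)·dN/dt = r(1 − N/K) = 0.206 × (1 − 422/2156).
= 0.206 × 0.80427 = 0.16568.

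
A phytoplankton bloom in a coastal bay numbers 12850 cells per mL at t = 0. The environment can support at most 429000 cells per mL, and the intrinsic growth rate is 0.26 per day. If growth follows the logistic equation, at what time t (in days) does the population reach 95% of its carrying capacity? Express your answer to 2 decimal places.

A = (K − N₀)/N₀ = (429000 − 12850)/12850 = 32.385.
Solve 429000/(1 + 32.385·e^(−0.26t)) = 407550: 1 + 32.385·e^(−0.26t) = 1.0526, so e^(−0.26t) = 0.00162517.
−0.26·t = ln(0.00162517) = -6.4221, so t = 6.4221/0.26 = 24.701.

24.70 days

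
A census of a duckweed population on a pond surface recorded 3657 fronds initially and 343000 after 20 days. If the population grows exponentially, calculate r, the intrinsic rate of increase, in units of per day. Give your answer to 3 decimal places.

From N(t) = N₀·e^(rt): e^(r·20) = 343000/3657 = 93.793.
r·20 = ln(93.793) = 4.5411, so r = 4.5411/20 = 0.22705.

0.227 per day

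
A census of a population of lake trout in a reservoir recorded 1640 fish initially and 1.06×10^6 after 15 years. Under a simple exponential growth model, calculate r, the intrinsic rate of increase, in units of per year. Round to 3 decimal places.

From N(t) = N₀·e^(rt): e^(r·15) = 1.06×10^6/1640 = 646.34.
r·15 = ln(646.34) = 6.4713, so r = 6.4713/15 = 0.43142.

0.431 per year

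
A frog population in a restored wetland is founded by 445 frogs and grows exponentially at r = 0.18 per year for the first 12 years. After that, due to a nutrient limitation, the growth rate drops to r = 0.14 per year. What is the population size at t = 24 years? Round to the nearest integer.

Phase 1: N(12) = 445·e^(0.18×12) = 445·e^2.16 = 3858.66.
Phase 2 runs for 24 − 12 = 12 years at r = 0.14.
N(24) = 3858.66·e^(0.14×12) = 3858.66·e^1.68 = 20703.8.

20704 frogs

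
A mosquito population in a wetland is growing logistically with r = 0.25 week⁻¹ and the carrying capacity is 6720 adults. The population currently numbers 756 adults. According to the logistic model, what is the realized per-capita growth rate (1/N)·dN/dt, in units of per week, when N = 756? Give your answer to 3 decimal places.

(1/N)·dN/dt = r(1 − N/K) = 0.25 × (1 − 756/6720).
= 0.25 × 0.8875 = 0.22187.

0.222 per week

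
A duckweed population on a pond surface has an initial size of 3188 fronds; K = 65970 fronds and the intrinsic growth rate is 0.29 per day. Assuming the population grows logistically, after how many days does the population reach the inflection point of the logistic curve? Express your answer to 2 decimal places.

10.28 days

Logistic growth is fastest at N = K/2 = 32985.
A = (K − N₀)/N₀ = 19.693. Set K/(1 + A·e^(−rt)) = K/2 → A·e^(−rt) = 1.
e^(−0.29t) = 1/19.693 = 0.0507789, so t = ln(19.693)/0.29 = 2.9803/0.29 = 10.277.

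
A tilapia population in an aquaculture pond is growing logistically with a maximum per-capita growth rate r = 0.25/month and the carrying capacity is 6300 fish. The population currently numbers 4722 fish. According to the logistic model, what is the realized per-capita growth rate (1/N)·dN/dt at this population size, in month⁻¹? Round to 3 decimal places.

(1/N)·dN/dt = r(1 − N/K) = 0.25 × (1 − 4722/6300).
= 0.25 × 0.25048 = 0.062619.

0.063 per month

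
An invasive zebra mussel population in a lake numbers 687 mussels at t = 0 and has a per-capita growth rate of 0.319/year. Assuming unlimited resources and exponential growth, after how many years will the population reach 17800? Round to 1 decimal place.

10.2 years

Set N₀·e^(rt) = 17800: e^(0.319·t) = 17800/687 = 25.91.
0.319·t = ln(25.91) = 3.2546, so t = 3.2546/0.319 = 10.203.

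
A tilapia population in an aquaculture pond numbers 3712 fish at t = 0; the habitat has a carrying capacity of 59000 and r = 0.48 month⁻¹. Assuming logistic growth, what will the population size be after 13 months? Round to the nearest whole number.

57335 fish

A = (K − N₀)/N₀ = (59000 − 3712)/3712 = 14.894.
N(t) = K/(1 + A·e^(−rt)) = 59000/(1 + 14.894×e^(−0.48×13)).
e^(−6.24) = 0.0019499; denominator = 1 + 14.894×0.0019499 = 1.029.
N = 59000/1.029 = 57334.9.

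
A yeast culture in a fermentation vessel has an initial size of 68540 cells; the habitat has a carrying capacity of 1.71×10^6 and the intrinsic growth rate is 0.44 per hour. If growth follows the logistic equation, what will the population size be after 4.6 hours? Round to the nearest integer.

410636 cells

A = (K − N₀)/N₀ = (1.71×10^6 − 68540)/68540 = 23.949.
N(t) = K/(1 + A·e^(−rt)) = 1.71×10^6/(1 + 23.949×e^(−0.44×4.6)).
e^(−2.024) = 0.13213; denominator = 1 + 23.949×0.13213 = 4.1643.
N = 1.71×10^6/4.1643 = 410636.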